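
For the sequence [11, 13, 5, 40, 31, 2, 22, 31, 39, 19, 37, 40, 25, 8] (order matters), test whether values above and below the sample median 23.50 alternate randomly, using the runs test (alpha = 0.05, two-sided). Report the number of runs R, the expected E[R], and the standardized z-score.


Step 1: Compute median = 23.50; label A = above, B = below.
Labels in order: BBBAABBAABAAAB  (n_A = 7, n_B = 7)
Step 2: Count runs R = 7.
Step 3: Under H0 (random ordering), E[R] = 2*n_A*n_B/(n_A+n_B) + 1 = 2*7*7/14 + 1 = 8.0000.
        Var[R] = 2*n_A*n_B*(2*n_A*n_B - n_A - n_B) / ((n_A+n_B)^2 * (n_A+n_B-1)) = 8232/2548 = 3.2308.
        SD[R] = 1.7974.
Step 4: Continuity-corrected z = (R + 0.5 - E[R]) / SD[R] = (7 + 0.5 - 8.0000) / 1.7974 = -0.2782.
Step 5: Two-sided p-value via normal approximation = 2*(1 - Phi(|z|)) = 0.780879.
Step 6: alpha = 0.05. fail to reject H0.

R = 7, z = -0.2782, p = 0.780879, fail to reject H0.


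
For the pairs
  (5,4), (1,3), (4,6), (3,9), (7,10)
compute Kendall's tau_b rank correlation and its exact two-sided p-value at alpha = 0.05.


Step 1: Enumerate the 10 unordered pairs (i,j) with i<j and classify each by sign(x_j-x_i) * sign(y_j-y_i).
  (1,2):dx=-4,dy=-1->C; (1,3):dx=-1,dy=+2->D; (1,4):dx=-2,dy=+5->D; (1,5):dx=+2,dy=+6->C
  (2,3):dx=+3,dy=+3->C; (2,4):dx=+2,dy=+6->C; (2,5):dx=+6,dy=+7->C; (3,4):dx=-1,dy=+3->D
  (3,5):dx=+3,dy=+4->C; (4,5):dx=+4,dy=+1->C
Step 2: C = 7, D = 3, total pairs = 10.
Step 3: tau = (C - D)/(n(n-1)/2) = (7 - 3)/10 = 0.400000.
Step 4: Exact two-sided p-value (enumerate n! = 120 permutations of y under H0): p = 0.483333.
Step 5: alpha = 0.05. fail to reject H0.

tau_b = 0.4000 (C=7, D=3), p = 0.483333, fail to reject H0.


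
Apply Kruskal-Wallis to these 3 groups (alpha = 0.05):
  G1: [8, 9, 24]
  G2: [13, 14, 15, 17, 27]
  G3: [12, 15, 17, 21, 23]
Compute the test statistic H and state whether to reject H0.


Step 1: Combine all N = 13 observations and assign midranks.
sorted (value, group, rank): (8,G1,1), (9,G1,2), (12,G3,3), (13,G2,4), (14,G2,5), (15,G2,6.5), (15,G3,6.5), (17,G2,8.5), (17,G3,8.5), (21,G3,10), (23,G3,11), (24,G1,12), (27,G2,13)
Step 2: Sum ranks within each group.
R_1 = 15 (n_1 = 3)
R_2 = 37 (n_2 = 5)
R_3 = 39 (n_3 = 5)
Step 3: H = 12/(N(N+1)) * sum(R_i^2/n_i) - 3(N+1)
     = 12/(13*14) * (15^2/3 + 37^2/5 + 39^2/5) - 3*14
     = 0.065934 * 653 - 42
     = 1.054945.
Step 4: Ties present; correction factor C = 1 - 12/(13^3 - 13) = 0.994505. Corrected H = 1.054945 / 0.994505 = 1.060773.
Step 5: Under H0, H ~ chi^2(2); p-value = 0.588377.
Step 6: alpha = 0.05. fail to reject H0.

H = 1.0608, df = 2, p = 0.588377, fail to reject H0.


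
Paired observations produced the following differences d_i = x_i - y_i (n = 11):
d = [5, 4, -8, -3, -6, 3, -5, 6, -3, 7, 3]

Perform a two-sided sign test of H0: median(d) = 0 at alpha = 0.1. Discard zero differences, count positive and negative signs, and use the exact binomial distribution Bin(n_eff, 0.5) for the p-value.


Step 1: Discard zero differences. Original n = 11; n_eff = number of nonzero differences = 11.
Nonzero differences (with sign): +5, +4, -8, -3, -6, +3, -5, +6, -3, +7, +3
Step 2: Count signs: positive = 6, negative = 5.
Step 3: Under H0: P(positive) = 0.5, so the number of positives S ~ Bin(11, 0.5).
Step 4: Two-sided exact p-value = sum of Bin(11,0.5) probabilities at or below the observed probability = 1.000000.
Step 5: alpha = 0.1. fail to reject H0.

n_eff = 11, pos = 6, neg = 5, p = 1.000000, fail to reject H0.


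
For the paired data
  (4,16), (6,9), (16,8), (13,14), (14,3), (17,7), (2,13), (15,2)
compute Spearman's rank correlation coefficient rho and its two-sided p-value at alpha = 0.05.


Step 1: Rank x and y separately (midranks; no ties here).
rank(x): 4->2, 6->3, 16->7, 13->4, 14->5, 17->8, 2->1, 15->6
rank(y): 16->8, 9->5, 8->4, 14->7, 3->2, 7->3, 13->6, 2->1
Step 2: d_i = R_x(i) - R_y(i); compute d_i^2.
  (2-8)^2=36, (3-5)^2=4, (7-4)^2=9, (4-7)^2=9, (5-2)^2=9, (8-3)^2=25, (1-6)^2=25, (6-1)^2=25
sum(d^2) = 142.
Step 3: rho = 1 - 6*142 / (8*(8^2 - 1)) = 1 - 852/504 = -0.690476.
Step 4: Under H0, t = rho * sqrt((n-2)/(1-rho^2)) = -2.3382 ~ t(6).
Step 5: Two-sided p-value from the t-distribution with 6 df = 0.057990.
Step 6: alpha = 0.05. fail to reject H0.

rho = -0.6905, p = 0.057990, fail to reject H0 at alpha = 0.05.


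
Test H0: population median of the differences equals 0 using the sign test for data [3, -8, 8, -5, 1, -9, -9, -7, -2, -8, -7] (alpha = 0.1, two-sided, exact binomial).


Step 1: Discard zero differences. Original n = 11; n_eff = number of nonzero differences = 11.
Nonzero differences (with sign): +3, -8, +8, -5, +1, -9, -9, -7, -2, -8, -7
Step 2: Count signs: positive = 3, negative = 8.
Step 3: Under H0: P(positive) = 0.5, so the number of positives S ~ Bin(11, 0.5).
Step 4: Two-sided exact p-value = sum of Bin(11,0.5) probabilities at or below the observed probability = 0.226562.
Step 5: alpha = 0.1. fail to reject H0.

n_eff = 11, pos = 3, neg = 8, p = 0.226562, fail to reject H0.


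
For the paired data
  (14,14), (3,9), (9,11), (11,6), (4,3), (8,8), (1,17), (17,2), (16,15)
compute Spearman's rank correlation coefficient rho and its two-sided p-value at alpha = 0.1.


Step 1: Rank x and y separately (midranks; no ties here).
rank(x): 14->7, 3->2, 9->5, 11->6, 4->3, 8->4, 1->1, 17->9, 16->8
rank(y): 14->7, 9->5, 11->6, 6->3, 3->2, 8->4, 17->9, 2->1, 15->8
Step 2: d_i = R_x(i) - R_y(i); compute d_i^2.
  (7-7)^2=0, (2-5)^2=9, (5-6)^2=1, (6-3)^2=9, (3-2)^2=1, (4-4)^2=0, (1-9)^2=64, (9-1)^2=64, (8-8)^2=0
sum(d^2) = 148.
Step 3: rho = 1 - 6*148 / (9*(9^2 - 1)) = 1 - 888/720 = -0.233333.
Step 4: Under H0, t = rho * sqrt((n-2)/(1-rho^2)) = -0.6349 ~ t(7).
Step 5: Two-sided p-value from the t-distribution with 7 df = 0.545699.
Step 6: alpha = 0.1. fail to reject H0.

rho = -0.2333, p = 0.545699, fail to reject H0 at alpha = 0.1.


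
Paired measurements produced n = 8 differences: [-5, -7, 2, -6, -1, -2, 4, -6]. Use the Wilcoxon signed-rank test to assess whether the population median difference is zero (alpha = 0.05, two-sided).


Step 1: Drop any zero differences (none here) and take |d_i|.
|d| = [5, 7, 2, 6, 1, 2, 4, 6]
Step 2: Midrank |d_i| (ties get averaged ranks).
ranks: |5|->5, |7|->8, |2|->2.5, |6|->6.5, |1|->1, |2|->2.5, |4|->4, |6|->6.5
Step 3: Attach original signs; sum ranks with positive sign and with negative sign.
W+ = 2.5 + 4 = 6.5
W- = 5 + 8 + 6.5 + 1 + 2.5 + 6.5 = 29.5
(Check: W+ + W- = 36 should equal n(n+1)/2 = 36.)
Step 4: Test statistic W = min(W+, W-) = 6.5.
Step 5: Ties in |d|, so use the tie-corrected normal approximation.
        E[W] = n(n+1)/4 = 8*9/4 = 18.
        Tie groups: |d|=2 (t=2), |d|=6 (t=2); sum(t^3 - t) = 12.
        Var[W] = n(n+1)(2n+1)/24 - sum(t^3-t)/48 = 1224/24 - 12/48 = 50.75.
        z = (W - E[W]) / sqrt(Var[W]) = (6.5 - 18) / 7.1239 = -1.6143.
        Two-sided p = 2*Phi(z) = 0.106466.
Step 6: alpha = 0.05. fail to reject H0.

W+ = 6.5, W- = 29.5, W = min = 6.5, p = 0.106466, fail to reject H0.


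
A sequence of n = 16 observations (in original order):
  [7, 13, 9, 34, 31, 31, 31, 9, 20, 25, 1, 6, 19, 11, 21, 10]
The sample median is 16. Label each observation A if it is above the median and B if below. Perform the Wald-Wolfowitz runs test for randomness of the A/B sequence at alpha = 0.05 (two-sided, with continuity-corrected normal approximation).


Step 1: Compute median = 16; label A = above, B = below.
Labels in order: BBBAAAABAABBABAB  (n_A = 8, n_B = 8)
Step 2: Count runs R = 9.
Step 3: Under H0 (random ordering), E[R] = 2*n_A*n_B/(n_A+n_B) + 1 = 2*8*8/16 + 1 = 9.0000.
        Var[R] = 2*n_A*n_B*(2*n_A*n_B - n_A - n_B) / ((n_A+n_B)^2 * (n_A+n_B-1)) = 14336/3840 = 3.7333.
        SD[R] = 1.9322.
Step 4: R = E[R], so z = 0 with no continuity correction.
Step 5: Two-sided p-value via normal approximation = 2*(1 - Phi(|z|)) = 1.000000.
Step 6: alpha = 0.05. fail to reject H0.

R = 9, z = 0.0000, p = 1.000000, fail to reject H0.


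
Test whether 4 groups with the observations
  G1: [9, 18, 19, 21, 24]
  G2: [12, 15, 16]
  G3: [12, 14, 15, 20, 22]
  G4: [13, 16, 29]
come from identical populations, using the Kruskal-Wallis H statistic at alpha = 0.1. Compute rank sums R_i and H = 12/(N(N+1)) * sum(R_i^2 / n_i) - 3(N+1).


Step 1: Combine all N = 16 observations and assign midranks.
sorted (value, group, rank): (9,G1,1), (12,G2,2.5), (12,G3,2.5), (13,G4,4), (14,G3,5), (15,G2,6.5), (15,G3,6.5), (16,G2,8.5), (16,G4,8.5), (18,G1,10), (19,G1,11), (20,G3,12), (21,G1,13), (22,G3,14), (24,G1,15), (29,G4,16)
Step 2: Sum ranks within each group.
R_1 = 50 (n_1 = 5)
R_2 = 17.5 (n_2 = 3)
R_3 = 40 (n_3 = 5)
R_4 = 28.5 (n_4 = 3)
Step 3: H = 12/(N(N+1)) * sum(R_i^2/n_i) - 3(N+1)
     = 12/(16*17) * (50^2/5 + 17.5^2/3 + 40^2/5 + 28.5^2/3) - 3*17
     = 0.044118 * 1192.83 - 51
     = 1.625000.
Step 4: Ties present; correction factor C = 1 - 18/(16^3 - 16) = 0.995588. Corrected H = 1.625000 / 0.995588 = 1.632201.
Step 5: Under H0, H ~ chi^2(3); p-value = 0.652111.
Step 6: alpha = 0.1. fail to reject H0.

H = 1.6322, df = 3, p = 0.652111, fail to reject H0.


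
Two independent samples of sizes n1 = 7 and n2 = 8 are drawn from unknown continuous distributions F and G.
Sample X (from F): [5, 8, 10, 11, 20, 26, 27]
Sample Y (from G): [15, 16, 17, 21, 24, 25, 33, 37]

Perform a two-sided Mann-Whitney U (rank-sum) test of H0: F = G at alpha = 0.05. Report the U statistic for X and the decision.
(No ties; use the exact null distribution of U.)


Step 1: Combine and sort all 15 observations; assign midranks.
sorted (value, group): (5,X), (8,X), (10,X), (11,X), (15,Y), (16,Y), (17,Y), (20,X), (21,Y), (24,Y), (25,Y), (26,X), (27,X), (33,Y), (37,Y)
ranks: 5->1, 8->2, 10->3, 11->4, 15->5, 16->6, 17->7, 20->8, 21->9, 24->10, 25->11, 26->12, 27->13, 33->14, 37->15
Step 2: Rank sum for X: R1 = 1 + 2 + 3 + 4 + 8 + 12 + 13 = 43.
Step 3: U_X = R1 - n1(n1+1)/2 = 43 - 7*8/2 = 43 - 28 = 15.
       U_Y = n1*n2 - U_X = 56 - 15 = 41.
Step 4: No ties, so the exact null distribution of U (based on enumerating the C(15,7) = 6435 equally likely rank assignments) gives the two-sided p-value.
Step 5: p-value = 0.151981; compare to alpha = 0.05. fail to reject H0.

U_X = 15, p = 0.151981, fail to reject H0 at alpha = 0.05.


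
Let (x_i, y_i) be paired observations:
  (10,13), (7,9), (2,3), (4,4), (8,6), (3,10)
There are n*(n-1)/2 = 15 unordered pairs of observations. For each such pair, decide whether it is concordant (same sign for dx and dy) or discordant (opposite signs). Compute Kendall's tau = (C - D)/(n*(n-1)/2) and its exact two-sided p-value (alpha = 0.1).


Step 1: Enumerate the 15 unordered pairs (i,j) with i<j and classify each by sign(x_j-x_i) * sign(y_j-y_i).
  (1,2):dx=-3,dy=-4->C; (1,3):dx=-8,dy=-10->C; (1,4):dx=-6,dy=-9->C; (1,5):dx=-2,dy=-7->C
  (1,6):dx=-7,dy=-3->C; (2,3):dx=-5,dy=-6->C; (2,4):dx=-3,dy=-5->C; (2,5):dx=+1,dy=-3->D
  (2,6):dx=-4,dy=+1->D; (3,4):dx=+2,dy=+1->C; (3,5):dx=+6,dy=+3->C; (3,6):dx=+1,dy=+7->C
  (4,5):dx=+4,dy=+2->C; (4,6):dx=-1,dy=+6->D; (5,6):dx=-5,dy=+4->D
Step 2: C = 11, D = 4, total pairs = 15.
Step 3: tau = (C - D)/(n(n-1)/2) = (11 - 4)/15 = 0.466667.
Step 4: Exact two-sided p-value (enumerate n! = 720 permutations of y under H0): p = 0.272222.
Step 5: alpha = 0.1. fail to reject H0.

tau_b = 0.4667 (C=11, D=4), p = 0.272222, fail to reject H0.


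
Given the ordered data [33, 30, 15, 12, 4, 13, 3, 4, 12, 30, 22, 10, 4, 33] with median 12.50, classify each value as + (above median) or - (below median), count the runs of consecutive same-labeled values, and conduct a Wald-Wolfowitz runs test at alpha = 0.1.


Step 1: Compute median = 12.50; label A = above, B = below.
Labels in order: AAABBABBBAABBA  (n_A = 7, n_B = 7)
Step 2: Count runs R = 7.
Step 3: Under H0 (random ordering), E[R] = 2*n_A*n_B/(n_A+n_B) + 1 = 2*7*7/14 + 1 = 8.0000.
        Var[R] = 2*n_A*n_B*(2*n_A*n_B - n_A - n_B) / ((n_A+n_B)^2 * (n_A+n_B-1)) = 8232/2548 = 3.2308.
        SD[R] = 1.7974.
Step 4: Continuity-corrected z = (R + 0.5 - E[R]) / SD[R] = (7 + 0.5 - 8.0000) / 1.7974 = -0.2782.
Step 5: Two-sided p-value via normal approximation = 2*(1 - Phi(|z|)) = 0.780879.
Step 6: alpha = 0.1. fail to reject H0.

R = 7, z = -0.2782, p = 0.780879, fail to reject H0.


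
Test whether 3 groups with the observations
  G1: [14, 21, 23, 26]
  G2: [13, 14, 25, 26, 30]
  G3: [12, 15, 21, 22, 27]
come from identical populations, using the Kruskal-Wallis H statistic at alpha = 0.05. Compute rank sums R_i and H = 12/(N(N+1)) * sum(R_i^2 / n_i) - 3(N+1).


Step 1: Combine all N = 14 observations and assign midranks.
sorted (value, group, rank): (12,G3,1), (13,G2,2), (14,G1,3.5), (14,G2,3.5), (15,G3,5), (21,G1,6.5), (21,G3,6.5), (22,G3,8), (23,G1,9), (25,G2,10), (26,G1,11.5), (26,G2,11.5), (27,G3,13), (30,G2,14)
Step 2: Sum ranks within each group.
R_1 = 30.5 (n_1 = 4)
R_2 = 41 (n_2 = 5)
R_3 = 33.5 (n_3 = 5)
Step 3: H = 12/(N(N+1)) * sum(R_i^2/n_i) - 3(N+1)
     = 12/(14*15) * (30.5^2/4 + 41^2/5 + 33.5^2/5) - 3*15
     = 0.057143 * 793.212 - 45
     = 0.326429.
Step 4: Ties present; correction factor C = 1 - 18/(14^3 - 14) = 0.993407. Corrected H = 0.326429 / 0.993407 = 0.328595.
Step 5: Under H0, H ~ chi^2(2); p-value = 0.848490.
Step 6: alpha = 0.05. fail to reject H0.

H = 0.3286, df = 2, p = 0.848490, fail to reject H0.


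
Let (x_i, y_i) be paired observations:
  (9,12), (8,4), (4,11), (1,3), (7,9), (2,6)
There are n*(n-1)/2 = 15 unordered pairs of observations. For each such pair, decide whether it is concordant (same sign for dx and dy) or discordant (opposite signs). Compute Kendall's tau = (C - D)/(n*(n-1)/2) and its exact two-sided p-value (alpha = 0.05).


Step 1: Enumerate the 15 unordered pairs (i,j) with i<j and classify each by sign(x_j-x_i) * sign(y_j-y_i).
  (1,2):dx=-1,dy=-8->C; (1,3):dx=-5,dy=-1->C; (1,4):dx=-8,dy=-9->C; (1,5):dx=-2,dy=-3->C
  (1,6):dx=-7,dy=-6->C; (2,3):dx=-4,dy=+7->D; (2,4):dx=-7,dy=-1->C; (2,5):dx=-1,dy=+5->D
  (2,6):dx=-6,dy=+2->D; (3,4):dx=-3,dy=-8->C; (3,5):dx=+3,dy=-2->D; (3,6):dx=-2,dy=-5->C
  (4,5):dx=+6,dy=+6->C; (4,6):dx=+1,dy=+3->C; (5,6):dx=-5,dy=-3->C
Step 2: C = 11, D = 4, total pairs = 15.
Step 3: tau = (C - D)/(n(n-1)/2) = (11 - 4)/15 = 0.466667.
Step 4: Exact two-sided p-value (enumerate n! = 720 permutations of y under H0): p = 0.272222.
Step 5: alpha = 0.05. fail to reject H0.

tau_b = 0.4667 (C=11, D=4), p = 0.272222, fail to reject H0.


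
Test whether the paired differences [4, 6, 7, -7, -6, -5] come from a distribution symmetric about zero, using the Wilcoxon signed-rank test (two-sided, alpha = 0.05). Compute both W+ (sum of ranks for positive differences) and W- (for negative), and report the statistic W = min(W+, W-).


Step 1: Drop any zero differences (none here) and take |d_i|.
|d| = [4, 6, 7, 7, 6, 5]
Step 2: Midrank |d_i| (ties get averaged ranks).
ranks: |4|->1, |6|->3.5, |7|->5.5, |7|->5.5, |6|->3.5, |5|->2
Step 3: Attach original signs; sum ranks with positive sign and with negative sign.
W+ = 1 + 3.5 + 5.5 = 10
W- = 5.5 + 3.5 + 2 = 11
(Check: W+ + W- = 21 should equal n(n+1)/2 = 21.)
Step 4: Test statistic W = min(W+, W-) = 10.
Step 5: Ties in |d|, so use the tie-corrected normal approximation.
        E[W] = n(n+1)/4 = 6*7/4 = 10.5.
        Tie groups: |d|=6 (t=2), |d|=7 (t=2); sum(t^3 - t) = 12.
        Var[W] = n(n+1)(2n+1)/24 - sum(t^3-t)/48 = 546/24 - 12/48 = 22.5.
        z = (W - E[W]) / sqrt(Var[W]) = (10 - 10.5) / 4.7434 = -0.1054.
        Two-sided p = 2*Phi(z) = 0.916051.
Step 6: alpha = 0.05. fail to reject H0.

W+ = 10, W- = 11, W = min = 10, p = 0.916051, fail to reject H0.


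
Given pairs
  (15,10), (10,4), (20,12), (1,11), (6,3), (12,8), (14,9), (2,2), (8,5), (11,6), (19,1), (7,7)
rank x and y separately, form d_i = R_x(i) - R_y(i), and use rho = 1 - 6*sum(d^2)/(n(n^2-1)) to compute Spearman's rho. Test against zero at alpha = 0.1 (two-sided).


Step 1: Rank x and y separately (midranks; no ties here).
rank(x): 15->10, 10->6, 20->12, 1->1, 6->3, 12->8, 14->9, 2->2, 8->5, 11->7, 19->11, 7->4
rank(y): 10->10, 4->4, 12->12, 11->11, 3->3, 8->8, 9->9, 2->2, 5->5, 6->6, 1->1, 7->7
Step 2: d_i = R_x(i) - R_y(i); compute d_i^2.
  (10-10)^2=0, (6-4)^2=4, (12-12)^2=0, (1-11)^2=100, (3-3)^2=0, (8-8)^2=0, (9-9)^2=0, (2-2)^2=0, (5-5)^2=0, (7-6)^2=1, (11-1)^2=100, (4-7)^2=9
sum(d^2) = 214.
Step 3: rho = 1 - 6*214 / (12*(12^2 - 1)) = 1 - 1284/1716 = 0.251748.
Step 4: Under H0, t = rho * sqrt((n-2)/(1-rho^2)) = 0.8226 ~ t(10).
Step 5: Two-sided p-value from the t-distribution with 10 df = 0.429919.
Step 6: alpha = 0.1. fail to reject H0.

rho = 0.2517, p = 0.429919, fail to reject H0 at alpha = 0.1.


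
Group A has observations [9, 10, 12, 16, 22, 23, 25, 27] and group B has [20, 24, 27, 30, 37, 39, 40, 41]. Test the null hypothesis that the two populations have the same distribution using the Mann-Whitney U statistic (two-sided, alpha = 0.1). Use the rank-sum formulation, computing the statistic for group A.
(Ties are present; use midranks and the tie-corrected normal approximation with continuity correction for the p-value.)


Step 1: Combine and sort all 16 observations; assign midranks.
sorted (value, group): (9,X), (10,X), (12,X), (16,X), (20,Y), (22,X), (23,X), (24,Y), (25,X), (27,X), (27,Y), (30,Y), (37,Y), (39,Y), (40,Y), (41,Y)
ranks: 9->1, 10->2, 12->3, 16->4, 20->5, 22->6, 23->7, 24->8, 25->9, 27->10.5, 27->10.5, 30->12, 37->13, 39->14, 40->15, 41->16
Step 2: Rank sum for X: R1 = 1 + 2 + 3 + 4 + 6 + 7 + 9 + 10.5 = 42.5.
Step 3: U_X = R1 - n1(n1+1)/2 = 42.5 - 8*9/2 = 42.5 - 36 = 6.5.
       U_Y = n1*n2 - U_X = 64 - 6.5 = 57.5.
Step 4: Ties are present, so use the tie-corrected normal approximation (with continuity correction) for the p-value.
Step 5: p-value = 0.008603; compare to alpha = 0.1. reject H0.

U_X = 6.5, p = 0.008603, reject H0 at alpha = 0.1.


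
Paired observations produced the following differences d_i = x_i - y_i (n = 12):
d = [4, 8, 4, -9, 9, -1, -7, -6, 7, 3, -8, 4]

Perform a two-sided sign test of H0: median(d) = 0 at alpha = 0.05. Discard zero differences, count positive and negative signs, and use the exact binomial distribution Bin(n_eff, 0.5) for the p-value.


Step 1: Discard zero differences. Original n = 12; n_eff = number of nonzero differences = 12.
Nonzero differences (with sign): +4, +8, +4, -9, +9, -1, -7, -6, +7, +3, -8, +4
Step 2: Count signs: positive = 7, negative = 5.
Step 3: Under H0: P(positive) = 0.5, so the number of positives S ~ Bin(12, 0.5).
Step 4: Two-sided exact p-value = sum of Bin(12,0.5) probabilities at or below the observed probability = 0.774414.
Step 5: alpha = 0.05. fail to reject H0.

n_eff = 12, pos = 7, neg = 5, p = 0.774414, fail to reject H0.


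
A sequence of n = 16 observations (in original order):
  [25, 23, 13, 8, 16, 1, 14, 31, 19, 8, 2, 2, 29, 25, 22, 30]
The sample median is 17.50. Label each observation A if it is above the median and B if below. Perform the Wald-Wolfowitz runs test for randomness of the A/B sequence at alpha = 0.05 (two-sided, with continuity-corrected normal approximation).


Step 1: Compute median = 17.50; label A = above, B = below.
Labels in order: AABBBBBAABBBAAAA  (n_A = 8, n_B = 8)
Step 2: Count runs R = 5.
Step 3: Under H0 (random ordering), E[R] = 2*n_A*n_B/(n_A+n_B) + 1 = 2*8*8/16 + 1 = 9.0000.
        Var[R] = 2*n_A*n_B*(2*n_A*n_B - n_A - n_B) / ((n_A+n_B)^2 * (n_A+n_B-1)) = 14336/3840 = 3.7333.
        SD[R] = 1.9322.
Step 4: Continuity-corrected z = (R + 0.5 - E[R]) / SD[R] = (5 + 0.5 - 9.0000) / 1.9322 = -1.8114.
Step 5: Two-sided p-value via normal approximation = 2*(1 - Phi(|z|)) = 0.070076.
Step 6: alpha = 0.05. fail to reject H0.

R = 5, z = -1.8114, p = 0.070076, fail to reject H0.


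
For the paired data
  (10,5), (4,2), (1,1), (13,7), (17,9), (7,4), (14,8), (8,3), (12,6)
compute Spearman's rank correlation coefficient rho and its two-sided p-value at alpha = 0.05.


Step 1: Rank x and y separately (midranks; no ties here).
rank(x): 10->5, 4->2, 1->1, 13->7, 17->9, 7->3, 14->8, 8->4, 12->6
rank(y): 5->5, 2->2, 1->1, 7->7, 9->9, 4->4, 8->8, 3->3, 6->6
Step 2: d_i = R_x(i) - R_y(i); compute d_i^2.
  (5-5)^2=0, (2-2)^2=0, (1-1)^2=0, (7-7)^2=0, (9-9)^2=0, (3-4)^2=1, (8-8)^2=0, (4-3)^2=1, (6-6)^2=0
sum(d^2) = 2.
Step 3: rho = 1 - 6*2 / (9*(9^2 - 1)) = 1 - 12/720 = 0.983333.
Step 4: Under H0, t = rho * sqrt((n-2)/(1-rho^2)) = 14.3096 ~ t(7).
Step 5: Two-sided p-value from the t-distribution with 7 df = 0.000002.
Step 6: alpha = 0.05. reject H0.

rho = 0.9833, p = 0.000002, reject H0 at alpha = 0.05.


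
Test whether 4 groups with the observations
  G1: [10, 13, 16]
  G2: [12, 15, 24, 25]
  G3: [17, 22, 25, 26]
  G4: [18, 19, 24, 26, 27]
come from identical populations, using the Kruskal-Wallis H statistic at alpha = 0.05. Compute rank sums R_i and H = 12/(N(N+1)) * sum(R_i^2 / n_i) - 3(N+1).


Step 1: Combine all N = 16 observations and assign midranks.
sorted (value, group, rank): (10,G1,1), (12,G2,2), (13,G1,3), (15,G2,4), (16,G1,5), (17,G3,6), (18,G4,7), (19,G4,8), (22,G3,9), (24,G2,10.5), (24,G4,10.5), (25,G2,12.5), (25,G3,12.5), (26,G3,14.5), (26,G4,14.5), (27,G4,16)
Step 2: Sum ranks within each group.
R_1 = 9 (n_1 = 3)
R_2 = 29 (n_2 = 4)
R_3 = 42 (n_3 = 4)
R_4 = 56 (n_4 = 5)
Step 3: H = 12/(N(N+1)) * sum(R_i^2/n_i) - 3(N+1)
     = 12/(16*17) * (9^2/3 + 29^2/4 + 42^2/4 + 56^2/5) - 3*17
     = 0.044118 * 1305.45 - 51
     = 6.593382.
Step 4: Ties present; correction factor C = 1 - 18/(16^3 - 16) = 0.995588. Corrected H = 6.593382 / 0.995588 = 6.622600.
Step 5: Under H0, H ~ chi^2(3); p-value = 0.084951.
Step 6: alpha = 0.05. fail to reject H0.

H = 6.6226, df = 3, p = 0.084951, fail to reject H0.


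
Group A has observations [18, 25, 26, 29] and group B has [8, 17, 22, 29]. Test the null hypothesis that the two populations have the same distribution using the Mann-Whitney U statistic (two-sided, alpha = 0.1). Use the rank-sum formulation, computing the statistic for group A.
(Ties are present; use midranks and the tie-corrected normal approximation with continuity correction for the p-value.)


Step 1: Combine and sort all 8 observations; assign midranks.
sorted (value, group): (8,Y), (17,Y), (18,X), (22,Y), (25,X), (26,X), (29,X), (29,Y)
ranks: 8->1, 17->2, 18->3, 22->4, 25->5, 26->6, 29->7.5, 29->7.5
Step 2: Rank sum for X: R1 = 3 + 5 + 6 + 7.5 = 21.5.
Step 3: U_X = R1 - n1(n1+1)/2 = 21.5 - 4*5/2 = 21.5 - 10 = 11.5.
       U_Y = n1*n2 - U_X = 16 - 11.5 = 4.5.
Step 4: Ties are present, so use the tie-corrected normal approximation (with continuity correction) for the p-value.
Step 5: p-value = 0.383630; compare to alpha = 0.1. fail to reject H0.

U_X = 11.5, p = 0.383630, fail to reject H0 at alpha = 0.1.


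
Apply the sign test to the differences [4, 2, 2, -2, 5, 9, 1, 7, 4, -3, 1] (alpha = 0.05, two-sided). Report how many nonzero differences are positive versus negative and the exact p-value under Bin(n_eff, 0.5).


Step 1: Discard zero differences. Original n = 11; n_eff = number of nonzero differences = 11.
Nonzero differences (with sign): +4, +2, +2, -2, +5, +9, +1, +7, +4, -3, +1
Step 2: Count signs: positive = 9, negative = 2.
Step 3: Under H0: P(positive) = 0.5, so the number of positives S ~ Bin(11, 0.5).
Step 4: Two-sided exact p-value = sum of Bin(11,0.5) probabilities at or below the observed probability = 0.065430.
Step 5: alpha = 0.05. fail to reject H0.

n_eff = 11, pos = 9, neg = 2, p = 0.065430, fail to reject H0.


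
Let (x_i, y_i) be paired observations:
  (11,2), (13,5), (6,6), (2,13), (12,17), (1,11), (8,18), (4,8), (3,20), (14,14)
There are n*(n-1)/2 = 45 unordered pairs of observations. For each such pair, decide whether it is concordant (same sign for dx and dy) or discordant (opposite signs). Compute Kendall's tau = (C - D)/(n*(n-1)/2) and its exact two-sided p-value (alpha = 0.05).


Step 1: Enumerate the 45 unordered pairs (i,j) with i<j and classify each by sign(x_j-x_i) * sign(y_j-y_i).
  (1,2):dx=+2,dy=+3->C; (1,3):dx=-5,dy=+4->D; (1,4):dx=-9,dy=+11->D; (1,5):dx=+1,dy=+15->C
  (1,6):dx=-10,dy=+9->D; (1,7):dx=-3,dy=+16->D; (1,8):dx=-7,dy=+6->D; (1,9):dx=-8,dy=+18->D
  (1,10):dx=+3,dy=+12->C; (2,3):dx=-7,dy=+1->D; (2,4):dx=-11,dy=+8->D; (2,5):dx=-1,dy=+12->D
  (2,6):dx=-12,dy=+6->D; (2,7):dx=-5,dy=+13->D; (2,8):dx=-9,dy=+3->D; (2,9):dx=-10,dy=+15->D
  (2,10):dx=+1,dy=+9->C; (3,4):dx=-4,dy=+7->D; (3,5):dx=+6,dy=+11->C; (3,6):dx=-5,dy=+5->D
  (3,7):dx=+2,dy=+12->C; (3,8):dx=-2,dy=+2->D; (3,9):dx=-3,dy=+14->D; (3,10):dx=+8,dy=+8->C
  (4,5):dx=+10,dy=+4->C; (4,6):dx=-1,dy=-2->C; (4,7):dx=+6,dy=+5->C; (4,8):dx=+2,dy=-5->D
  (4,9):dx=+1,dy=+7->C; (4,10):dx=+12,dy=+1->C; (5,6):dx=-11,dy=-6->C; (5,7):dx=-4,dy=+1->D
  (5,8):dx=-8,dy=-9->C; (5,9):dx=-9,dy=+3->D; (5,10):dx=+2,dy=-3->D; (6,7):dx=+7,dy=+7->C
  (6,8):dx=+3,dy=-3->D; (6,9):dx=+2,dy=+9->C; (6,10):dx=+13,dy=+3->C; (7,8):dx=-4,dy=-10->C
  (7,9):dx=-5,dy=+2->D; (7,10):dx=+6,dy=-4->D; (8,9):dx=-1,dy=+12->D; (8,10):dx=+10,dy=+6->C
  (9,10):dx=+11,dy=-6->D
Step 2: C = 19, D = 26, total pairs = 45.
Step 3: tau = (C - D)/(n(n-1)/2) = (19 - 26)/45 = -0.155556.
Step 4: Exact two-sided p-value (enumerate n! = 3628800 permutations of y under H0): p = 0.600654.
Step 5: alpha = 0.05. fail to reject H0.

tau_b = -0.1556 (C=19, D=26), p = 0.600654, fail to reject H0.


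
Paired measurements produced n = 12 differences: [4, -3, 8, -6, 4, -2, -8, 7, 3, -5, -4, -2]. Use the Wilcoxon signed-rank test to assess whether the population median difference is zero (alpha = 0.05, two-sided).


Step 1: Drop any zero differences (none here) and take |d_i|.
|d| = [4, 3, 8, 6, 4, 2, 8, 7, 3, 5, 4, 2]
Step 2: Midrank |d_i| (ties get averaged ranks).
ranks: |4|->6, |3|->3.5, |8|->11.5, |6|->9, |4|->6, |2|->1.5, |8|->11.5, |7|->10, |3|->3.5, |5|->8, |4|->6, |2|->1.5
Step 3: Attach original signs; sum ranks with positive sign and with negative sign.
W+ = 6 + 11.5 + 6 + 10 + 3.5 = 37
W- = 3.5 + 9 + 1.5 + 11.5 + 8 + 6 + 1.5 = 41
(Check: W+ + W- = 78 should equal n(n+1)/2 = 78.)
Step 4: Test statistic W = min(W+, W-) = 37.
Step 5: Ties in |d|, so use the tie-corrected normal approximation.
        E[W] = n(n+1)/4 = 12*13/4 = 39.
        Tie groups: |d|=2 (t=2), |d|=3 (t=2), |d|=4 (t=3), |d|=8 (t=2); sum(t^3 - t) = 42.
        Var[W] = n(n+1)(2n+1)/24 - sum(t^3-t)/48 = 3900/24 - 42/48 = 161.625.
        z = (W - E[W]) / sqrt(Var[W]) = (37 - 39) / 12.7132 = -0.1573.
        Two-sided p = 2*Phi(z) = 0.874995.
Step 6: alpha = 0.05. fail to reject H0.

W+ = 37, W- = 41, W = min = 37, p = 0.874995, fail to reject H0.


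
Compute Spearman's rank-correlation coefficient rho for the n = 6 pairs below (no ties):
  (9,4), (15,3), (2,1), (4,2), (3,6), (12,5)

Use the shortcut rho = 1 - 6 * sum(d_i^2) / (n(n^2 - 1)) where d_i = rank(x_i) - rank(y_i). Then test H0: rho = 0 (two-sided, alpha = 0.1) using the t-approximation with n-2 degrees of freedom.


Step 1: Rank x and y separately (midranks; no ties here).
rank(x): 9->4, 15->6, 2->1, 4->3, 3->2, 12->5
rank(y): 4->4, 3->3, 1->1, 2->2, 6->6, 5->5
Step 2: d_i = R_x(i) - R_y(i); compute d_i^2.
  (4-4)^2=0, (6-3)^2=9, (1-1)^2=0, (3-2)^2=1, (2-6)^2=16, (5-5)^2=0
sum(d^2) = 26.
Step 3: rho = 1 - 6*26 / (6*(6^2 - 1)) = 1 - 156/210 = 0.257143.
Step 4: Under H0, t = rho * sqrt((n-2)/(1-rho^2)) = 0.5322 ~ t(4).
Step 5: Two-sided p-value from the t-distribution with 4 df = 0.622787.
Step 6: alpha = 0.1. fail to reject H0.

rho = 0.2571, p = 0.622787, fail to reject H0 at alpha = 0.1.


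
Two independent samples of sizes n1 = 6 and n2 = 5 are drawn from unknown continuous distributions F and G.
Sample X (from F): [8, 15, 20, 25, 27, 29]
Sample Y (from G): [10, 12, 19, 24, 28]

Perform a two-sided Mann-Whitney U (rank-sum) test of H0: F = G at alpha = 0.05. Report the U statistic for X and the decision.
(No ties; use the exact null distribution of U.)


Step 1: Combine and sort all 11 observations; assign midranks.
sorted (value, group): (8,X), (10,Y), (12,Y), (15,X), (19,Y), (20,X), (24,Y), (25,X), (27,X), (28,Y), (29,X)
ranks: 8->1, 10->2, 12->3, 15->4, 19->5, 20->6, 24->7, 25->8, 27->9, 28->10, 29->11
Step 2: Rank sum for X: R1 = 1 + 4 + 6 + 8 + 9 + 11 = 39.
Step 3: U_X = R1 - n1(n1+1)/2 = 39 - 6*7/2 = 39 - 21 = 18.
       U_Y = n1*n2 - U_X = 30 - 18 = 12.
Step 4: No ties, so the exact null distribution of U (based on enumerating the C(11,6) = 462 equally likely rank assignments) gives the two-sided p-value.
Step 5: p-value = 0.662338; compare to alpha = 0.05. fail to reject H0.

U_X = 18, p = 0.662338, fail to reject H0 at alpha = 0.05.


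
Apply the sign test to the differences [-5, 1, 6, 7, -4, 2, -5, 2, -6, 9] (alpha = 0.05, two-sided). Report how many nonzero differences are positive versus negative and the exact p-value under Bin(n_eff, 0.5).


Step 1: Discard zero differences. Original n = 10; n_eff = number of nonzero differences = 10.
Nonzero differences (with sign): -5, +1, +6, +7, -4, +2, -5, +2, -6, +9
Step 2: Count signs: positive = 6, negative = 4.
Step 3: Under H0: P(positive) = 0.5, so the number of positives S ~ Bin(10, 0.5).
Step 4: Two-sided exact p-value = sum of Bin(10,0.5) probabilities at or below the observed probability = 0.753906.
Step 5: alpha = 0.05. fail to reject H0.

n_eff = 10, pos = 6, neg = 4, p = 0.753906, fail to reject H0.


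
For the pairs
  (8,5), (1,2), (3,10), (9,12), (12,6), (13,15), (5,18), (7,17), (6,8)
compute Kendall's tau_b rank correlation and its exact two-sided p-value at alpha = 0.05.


Step 1: Enumerate the 36 unordered pairs (i,j) with i<j and classify each by sign(x_j-x_i) * sign(y_j-y_i).
  (1,2):dx=-7,dy=-3->C; (1,3):dx=-5,dy=+5->D; (1,4):dx=+1,dy=+7->C; (1,5):dx=+4,dy=+1->C
  (1,6):dx=+5,dy=+10->C; (1,7):dx=-3,dy=+13->D; (1,8):dx=-1,dy=+12->D; (1,9):dx=-2,dy=+3->D
  (2,3):dx=+2,dy=+8->C; (2,4):dx=+8,dy=+10->C; (2,5):dx=+11,dy=+4->C; (2,6):dx=+12,dy=+13->C
  (2,7):dx=+4,dy=+16->C; (2,8):dx=+6,dy=+15->C; (2,9):dx=+5,dy=+6->C; (3,4):dx=+6,dy=+2->C
  (3,5):dx=+9,dy=-4->D; (3,6):dx=+10,dy=+5->C; (3,7):dx=+2,dy=+8->C; (3,8):dx=+4,dy=+7->C
  (3,9):dx=+3,dy=-2->D; (4,5):dx=+3,dy=-6->D; (4,6):dx=+4,dy=+3->C; (4,7):dx=-4,dy=+6->D
  (4,8):dx=-2,dy=+5->D; (4,9):dx=-3,dy=-4->C; (5,6):dx=+1,dy=+9->C; (5,7):dx=-7,dy=+12->D
  (5,8):dx=-5,dy=+11->D; (5,9):dx=-6,dy=+2->D; (6,7):dx=-8,dy=+3->D; (6,8):dx=-6,dy=+2->D
  (6,9):dx=-7,dy=-7->C; (7,8):dx=+2,dy=-1->D; (7,9):dx=+1,dy=-10->D; (8,9):dx=-1,dy=-9->C
Step 2: C = 20, D = 16, total pairs = 36.
Step 3: tau = (C - D)/(n(n-1)/2) = (20 - 16)/36 = 0.111111.
Step 4: Exact two-sided p-value (enumerate n! = 362880 permutations of y under H0): p = 0.761414.
Step 5: alpha = 0.05. fail to reject H0.

tau_b = 0.1111 (C=20, D=16), p = 0.761414, fail to reject H0.


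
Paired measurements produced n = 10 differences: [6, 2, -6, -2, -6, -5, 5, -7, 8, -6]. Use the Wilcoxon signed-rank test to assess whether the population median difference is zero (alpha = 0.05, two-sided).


Step 1: Drop any zero differences (none here) and take |d_i|.
|d| = [6, 2, 6, 2, 6, 5, 5, 7, 8, 6]
Step 2: Midrank |d_i| (ties get averaged ranks).
ranks: |6|->6.5, |2|->1.5, |6|->6.5, |2|->1.5, |6|->6.5, |5|->3.5, |5|->3.5, |7|->9, |8|->10, |6|->6.5
Step 3: Attach original signs; sum ranks with positive sign and with negative sign.
W+ = 6.5 + 1.5 + 3.5 + 10 = 21.5
W- = 6.5 + 1.5 + 6.5 + 3.5 + 9 + 6.5 = 33.5
(Check: W+ + W- = 55 should equal n(n+1)/2 = 55.)
Step 4: Test statistic W = min(W+, W-) = 21.5.
Step 5: Ties in |d|, so use the tie-corrected normal approximation.
        E[W] = n(n+1)/4 = 10*11/4 = 27.5.
        Tie groups: |d|=2 (t=2), |d|=5 (t=2), |d|=6 (t=4); sum(t^3 - t) = 72.
        Var[W] = n(n+1)(2n+1)/24 - sum(t^3-t)/48 = 2310/24 - 72/48 = 94.75.
        z = (W - E[W]) / sqrt(Var[W]) = (21.5 - 27.5) / 9.7340 = -0.6164.
        Two-sided p = 2*Phi(z) = 0.537631.
Step 6: alpha = 0.05. fail to reject H0.

W+ = 21.5, W- = 33.5, W = min = 21.5, p = 0.537631, fail to reject H0.


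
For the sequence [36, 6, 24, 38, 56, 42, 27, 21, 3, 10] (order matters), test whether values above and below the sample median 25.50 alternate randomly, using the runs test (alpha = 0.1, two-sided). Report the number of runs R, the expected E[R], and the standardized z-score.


Step 1: Compute median = 25.50; label A = above, B = below.
Labels in order: ABBAAAABBB  (n_A = 5, n_B = 5)
Step 2: Count runs R = 4.
Step 3: Under H0 (random ordering), E[R] = 2*n_A*n_B/(n_A+n_B) + 1 = 2*5*5/10 + 1 = 6.0000.
        Var[R] = 2*n_A*n_B*(2*n_A*n_B - n_A - n_B) / ((n_A+n_B)^2 * (n_A+n_B-1)) = 2000/900 = 2.2222.
        SD[R] = 1.4907.
Step 4: Continuity-corrected z = (R + 0.5 - E[R]) / SD[R] = (4 + 0.5 - 6.0000) / 1.4907 = -1.0062.
Step 5: Two-sided p-value via normal approximation = 2*(1 - Phi(|z|)) = 0.314305.
Step 6: alpha = 0.1. fail to reject H0.

R = 4, z = -1.0062, p = 0.314305, fail to reject H0.


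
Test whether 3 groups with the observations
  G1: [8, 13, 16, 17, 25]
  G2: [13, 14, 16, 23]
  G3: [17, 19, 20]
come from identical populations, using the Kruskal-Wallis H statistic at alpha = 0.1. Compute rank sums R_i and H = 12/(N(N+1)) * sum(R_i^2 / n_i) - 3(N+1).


Step 1: Combine all N = 12 observations and assign midranks.
sorted (value, group, rank): (8,G1,1), (13,G1,2.5), (13,G2,2.5), (14,G2,4), (16,G1,5.5), (16,G2,5.5), (17,G1,7.5), (17,G3,7.5), (19,G3,9), (20,G3,10), (23,G2,11), (25,G1,12)
Step 2: Sum ranks within each group.
R_1 = 28.5 (n_1 = 5)
R_2 = 23 (n_2 = 4)
R_3 = 26.5 (n_3 = 3)
Step 3: H = 12/(N(N+1)) * sum(R_i^2/n_i) - 3(N+1)
     = 12/(12*13) * (28.5^2/5 + 23^2/4 + 26.5^2/3) - 3*13
     = 0.076923 * 528.783 - 39
     = 1.675641.
Step 4: Ties present; correction factor C = 1 - 18/(12^3 - 12) = 0.989510. Corrected H = 1.675641 / 0.989510 = 1.693404.
Step 5: Under H0, H ~ chi^2(2); p-value = 0.428827.
Step 6: alpha = 0.1. fail to reject H0.

H = 1.6934, df = 2, p = 0.428827, fail to reject H0.


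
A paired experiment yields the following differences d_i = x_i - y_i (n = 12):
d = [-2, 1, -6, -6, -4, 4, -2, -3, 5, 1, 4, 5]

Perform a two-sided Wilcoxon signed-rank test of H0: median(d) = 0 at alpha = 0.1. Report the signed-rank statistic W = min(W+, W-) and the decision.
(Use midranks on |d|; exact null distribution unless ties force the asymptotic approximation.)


Step 1: Drop any zero differences (none here) and take |d_i|.
|d| = [2, 1, 6, 6, 4, 4, 2, 3, 5, 1, 4, 5]
Step 2: Midrank |d_i| (ties get averaged ranks).
ranks: |2|->3.5, |1|->1.5, |6|->11.5, |6|->11.5, |4|->7, |4|->7, |2|->3.5, |3|->5, |5|->9.5, |1|->1.5, |4|->7, |5|->9.5
Step 3: Attach original signs; sum ranks with positive sign and with negative sign.
W+ = 1.5 + 7 + 9.5 + 1.5 + 7 + 9.5 = 36
W- = 3.5 + 11.5 + 11.5 + 7 + 3.5 + 5 = 42
(Check: W+ + W- = 78 should equal n(n+1)/2 = 78.)
Step 4: Test statistic W = min(W+, W-) = 36.
Step 5: Ties in |d|, so use the tie-corrected normal approximation.
        E[W] = n(n+1)/4 = 12*13/4 = 39.
        Tie groups: |d|=1 (t=2), |d|=2 (t=2), |d|=4 (t=3), |d|=5 (t=2), |d|=6 (t=2); sum(t^3 - t) = 48.
        Var[W] = n(n+1)(2n+1)/24 - sum(t^3-t)/48 = 3900/24 - 48/48 = 161.5.
        z = (W - E[W]) / sqrt(Var[W]) = (36 - 39) / 12.7083 = -0.2361.
        Two-sided p = 2*Phi(z) = 0.813381.
Step 6: alpha = 0.1. fail to reject H0.

W+ = 36, W- = 42, W = min = 36, p = 0.813381, fail to reject H0.


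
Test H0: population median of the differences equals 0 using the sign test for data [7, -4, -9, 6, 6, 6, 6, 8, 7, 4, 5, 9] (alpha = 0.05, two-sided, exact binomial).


Step 1: Discard zero differences. Original n = 12; n_eff = number of nonzero differences = 12.
Nonzero differences (with sign): +7, -4, -9, +6, +6, +6, +6, +8, +7, +4, +5, +9
Step 2: Count signs: positive = 10, negative = 2.
Step 3: Under H0: P(positive) = 0.5, so the number of positives S ~ Bin(12, 0.5).
Step 4: Two-sided exact p-value = sum of Bin(12,0.5) probabilities at or below the observed probability = 0.038574.
Step 5: alpha = 0.05. reject H0.

n_eff = 12, pos = 10, neg = 2, p = 0.038574, reject H0.


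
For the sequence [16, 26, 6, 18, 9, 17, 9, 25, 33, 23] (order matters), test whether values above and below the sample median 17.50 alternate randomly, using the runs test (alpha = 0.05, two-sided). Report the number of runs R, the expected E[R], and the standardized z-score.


Step 1: Compute median = 17.50; label A = above, B = below.
Labels in order: BABABBBAAA  (n_A = 5, n_B = 5)
Step 2: Count runs R = 6.
Step 3: Under H0 (random ordering), E[R] = 2*n_A*n_B/(n_A+n_B) + 1 = 2*5*5/10 + 1 = 6.0000.
        Var[R] = 2*n_A*n_B*(2*n_A*n_B - n_A - n_B) / ((n_A+n_B)^2 * (n_A+n_B-1)) = 2000/900 = 2.2222.
        SD[R] = 1.4907.
Step 4: R = E[R], so z = 0 with no continuity correction.
Step 5: Two-sided p-value via normal approximation = 2*(1 - Phi(|z|)) = 1.000000.
Step 6: alpha = 0.05. fail to reject H0.

R = 6, z = 0.0000, p = 1.000000, fail to reject H0.


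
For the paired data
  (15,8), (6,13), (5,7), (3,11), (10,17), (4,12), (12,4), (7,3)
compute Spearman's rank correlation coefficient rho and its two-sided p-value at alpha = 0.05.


Step 1: Rank x and y separately (midranks; no ties here).
rank(x): 15->8, 6->4, 5->3, 3->1, 10->6, 4->2, 12->7, 7->5
rank(y): 8->4, 13->7, 7->3, 11->5, 17->8, 12->6, 4->2, 3->1
Step 2: d_i = R_x(i) - R_y(i); compute d_i^2.
  (8-4)^2=16, (4-7)^2=9, (3-3)^2=0, (1-5)^2=16, (6-8)^2=4, (2-6)^2=16, (7-2)^2=25, (5-1)^2=16
sum(d^2) = 102.
Step 3: rho = 1 - 6*102 / (8*(8^2 - 1)) = 1 - 612/504 = -0.214286.
Step 4: Under H0, t = rho * sqrt((n-2)/(1-rho^2)) = -0.5374 ~ t(6).
Step 5: Two-sided p-value from the t-distribution with 6 df = 0.610344.
Step 6: alpha = 0.05. fail to reject H0.

rho = -0.2143, p = 0.610344, fail to reject H0 at alpha = 0.05.


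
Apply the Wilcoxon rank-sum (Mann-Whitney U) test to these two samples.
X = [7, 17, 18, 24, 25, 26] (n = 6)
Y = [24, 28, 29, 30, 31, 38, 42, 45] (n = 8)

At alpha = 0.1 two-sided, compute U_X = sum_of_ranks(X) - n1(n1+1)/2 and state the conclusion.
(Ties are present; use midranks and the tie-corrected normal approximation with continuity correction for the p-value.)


Step 1: Combine and sort all 14 observations; assign midranks.
sorted (value, group): (7,X), (17,X), (18,X), (24,X), (24,Y), (25,X), (26,X), (28,Y), (29,Y), (30,Y), (31,Y), (38,Y), (42,Y), (45,Y)
ranks: 7->1, 17->2, 18->3, 24->4.5, 24->4.5, 25->6, 26->7, 28->8, 29->9, 30->10, 31->11, 38->12, 42->13, 45->14
Step 2: Rank sum for X: R1 = 1 + 2 + 3 + 4.5 + 6 + 7 = 23.5.
Step 3: U_X = R1 - n1(n1+1)/2 = 23.5 - 6*7/2 = 23.5 - 21 = 2.5.
       U_Y = n1*n2 - U_X = 48 - 2.5 = 45.5.
Step 4: Ties are present, so use the tie-corrected normal approximation (with continuity correction) for the p-value.
Step 5: p-value = 0.006646; compare to alpha = 0.1. reject H0.

U_X = 2.5, p = 0.006646, reject H0 at alpha = 0.1.


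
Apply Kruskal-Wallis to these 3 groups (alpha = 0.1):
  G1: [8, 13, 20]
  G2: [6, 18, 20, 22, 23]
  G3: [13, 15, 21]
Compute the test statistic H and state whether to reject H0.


Step 1: Combine all N = 11 observations and assign midranks.
sorted (value, group, rank): (6,G2,1), (8,G1,2), (13,G1,3.5), (13,G3,3.5), (15,G3,5), (18,G2,6), (20,G1,7.5), (20,G2,7.5), (21,G3,9), (22,G2,10), (23,G2,11)
Step 2: Sum ranks within each group.
R_1 = 13 (n_1 = 3)
R_2 = 35.5 (n_2 = 5)
R_3 = 17.5 (n_3 = 3)
Step 3: H = 12/(N(N+1)) * sum(R_i^2/n_i) - 3(N+1)
     = 12/(11*12) * (13^2/3 + 35.5^2/5 + 17.5^2/3) - 3*12
     = 0.090909 * 410.467 - 36
     = 1.315152.
Step 4: Ties present; correction factor C = 1 - 12/(11^3 - 11) = 0.990909. Corrected H = 1.315152 / 0.990909 = 1.327217.
Step 5: Under H0, H ~ chi^2(2); p-value = 0.514990.
Step 6: alpha = 0.1. fail to reject H0.

H = 1.3272, df = 2, p = 0.514990, fail to reject H0.


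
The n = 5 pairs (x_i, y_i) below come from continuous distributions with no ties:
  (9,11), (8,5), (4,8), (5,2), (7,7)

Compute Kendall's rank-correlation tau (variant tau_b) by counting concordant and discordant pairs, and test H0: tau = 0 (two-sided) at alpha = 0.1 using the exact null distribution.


Step 1: Enumerate the 10 unordered pairs (i,j) with i<j and classify each by sign(x_j-x_i) * sign(y_j-y_i).
  (1,2):dx=-1,dy=-6->C; (1,3):dx=-5,dy=-3->C; (1,4):dx=-4,dy=-9->C; (1,5):dx=-2,dy=-4->C
  (2,3):dx=-4,dy=+3->D; (2,4):dx=-3,dy=-3->C; (2,5):dx=-1,dy=+2->D; (3,4):dx=+1,dy=-6->D
  (3,5):dx=+3,dy=-1->D; (4,5):dx=+2,dy=+5->C
Step 2: C = 6, D = 4, total pairs = 10.
Step 3: tau = (C - D)/(n(n-1)/2) = (6 - 4)/10 = 0.200000.
Step 4: Exact two-sided p-value (enumerate n! = 120 permutations of y under H0): p = 0.816667.
Step 5: alpha = 0.1. fail to reject H0.

tau_b = 0.2000 (C=6, D=4), p = 0.816667, fail to reject H0.
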